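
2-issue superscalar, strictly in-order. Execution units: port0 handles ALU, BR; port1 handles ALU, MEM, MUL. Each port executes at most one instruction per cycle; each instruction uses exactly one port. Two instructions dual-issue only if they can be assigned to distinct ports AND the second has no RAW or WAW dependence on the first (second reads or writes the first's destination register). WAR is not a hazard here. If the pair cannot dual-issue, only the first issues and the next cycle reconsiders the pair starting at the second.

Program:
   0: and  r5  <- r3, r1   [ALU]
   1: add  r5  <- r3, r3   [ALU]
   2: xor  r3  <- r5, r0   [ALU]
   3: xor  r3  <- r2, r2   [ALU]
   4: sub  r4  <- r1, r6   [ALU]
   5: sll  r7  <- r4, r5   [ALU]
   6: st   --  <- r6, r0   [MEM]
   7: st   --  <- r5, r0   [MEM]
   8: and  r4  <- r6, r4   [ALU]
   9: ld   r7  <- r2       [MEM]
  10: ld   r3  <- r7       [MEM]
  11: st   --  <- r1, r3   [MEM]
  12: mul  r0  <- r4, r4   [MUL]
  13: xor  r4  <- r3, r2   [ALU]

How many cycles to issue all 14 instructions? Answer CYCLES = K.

CYCLES = 10

#0 head=0: and.ALU i0 WAW r5
#1 head=1: add.ALU i1 RAW r5
#2 head=2: xor.ALU i2 WAW r3
#3 head=3: xor.ALU+sub.ALU i3+i4 2-wide
#4 head=5: sll.ALU+st.MEM i5+i6 2-wide
#5 head=7: st.MEM+and.ALU i7+i8 2-wide
#6 head=9: ld.MEM i9 no-port MEM/MEM
#7 head=10: ld.MEM i10 no-port MEM/MEM
#8 head=11: st.MEM i11 no-port MEM/MUL
#9 head=12: mul.MUL+xor.ALU i12+i13 2-wide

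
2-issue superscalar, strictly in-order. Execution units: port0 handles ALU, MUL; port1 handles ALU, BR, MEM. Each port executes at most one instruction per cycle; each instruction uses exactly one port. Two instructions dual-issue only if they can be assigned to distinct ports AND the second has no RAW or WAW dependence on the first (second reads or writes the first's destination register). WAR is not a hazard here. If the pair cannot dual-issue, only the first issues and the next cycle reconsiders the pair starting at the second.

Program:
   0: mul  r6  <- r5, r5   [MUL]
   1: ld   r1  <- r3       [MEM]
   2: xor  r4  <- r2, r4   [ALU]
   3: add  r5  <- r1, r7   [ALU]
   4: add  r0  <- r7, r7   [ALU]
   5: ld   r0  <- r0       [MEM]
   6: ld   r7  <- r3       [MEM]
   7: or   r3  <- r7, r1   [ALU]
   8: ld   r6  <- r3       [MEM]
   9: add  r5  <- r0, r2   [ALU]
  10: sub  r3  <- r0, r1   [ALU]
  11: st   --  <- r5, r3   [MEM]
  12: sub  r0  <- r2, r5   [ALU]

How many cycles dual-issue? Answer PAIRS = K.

PAIRS = 4

[0] i0&i1  mul/ld  -- dual
[1] i2&i3  xor/add  -- dual
[2] i4  add  -- RAW+WAW r0
[3] i5  ld  -- no-port MEM/MEM
[4] i6  ld  -- RAW r7
[5] i7  or  -- RAW r3
[6] i8&i9  ld/add  -- dual
[7] i10  sub  -- RAW r3
[8] i11&i12  st/sub  -- dual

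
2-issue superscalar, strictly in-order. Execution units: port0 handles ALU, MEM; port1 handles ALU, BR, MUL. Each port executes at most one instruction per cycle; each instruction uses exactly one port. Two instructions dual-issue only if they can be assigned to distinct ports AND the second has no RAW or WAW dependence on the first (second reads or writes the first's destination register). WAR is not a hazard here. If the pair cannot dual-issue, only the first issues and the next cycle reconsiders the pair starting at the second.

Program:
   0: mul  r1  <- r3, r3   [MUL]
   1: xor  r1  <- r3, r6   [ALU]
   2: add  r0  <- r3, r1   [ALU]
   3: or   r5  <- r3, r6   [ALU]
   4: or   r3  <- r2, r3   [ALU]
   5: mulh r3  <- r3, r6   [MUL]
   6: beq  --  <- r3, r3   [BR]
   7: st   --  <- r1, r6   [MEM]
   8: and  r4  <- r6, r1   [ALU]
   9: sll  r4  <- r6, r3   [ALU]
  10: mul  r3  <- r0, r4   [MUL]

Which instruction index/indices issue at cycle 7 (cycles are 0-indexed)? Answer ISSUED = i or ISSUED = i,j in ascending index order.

[0] i0  mul  -- WAW r1
[1] i1  xor  -- RAW r1
[2] i2&i3  add+or  -- 2-wide
[3] i4  or  -- RAW+WAW r3
[4] i5  mulh  -- no-port MUL/BR
[5] i6&i7  beq+st  -- 2-wide
[6] i8  and  -- WAW r4
[7] i9  sll  -- RAW r4
[8] i10  mul  -- tail

ISSUED = 9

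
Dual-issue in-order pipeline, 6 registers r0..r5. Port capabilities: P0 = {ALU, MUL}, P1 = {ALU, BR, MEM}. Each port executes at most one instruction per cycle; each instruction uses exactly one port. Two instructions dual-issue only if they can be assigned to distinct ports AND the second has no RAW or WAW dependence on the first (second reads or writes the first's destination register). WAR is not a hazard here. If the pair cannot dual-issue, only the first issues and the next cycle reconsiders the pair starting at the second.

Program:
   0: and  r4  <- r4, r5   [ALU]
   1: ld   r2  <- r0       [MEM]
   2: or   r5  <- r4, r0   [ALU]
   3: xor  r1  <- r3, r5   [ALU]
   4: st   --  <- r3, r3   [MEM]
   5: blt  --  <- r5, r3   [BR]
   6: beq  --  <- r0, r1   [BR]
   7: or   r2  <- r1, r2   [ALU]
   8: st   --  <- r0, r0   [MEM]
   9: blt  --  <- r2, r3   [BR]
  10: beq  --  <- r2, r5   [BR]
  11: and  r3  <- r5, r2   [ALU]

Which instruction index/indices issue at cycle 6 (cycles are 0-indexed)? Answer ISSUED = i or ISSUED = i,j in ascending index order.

ISSUED = 9

0. and.ALU ld.MEM @i0,i1  | pair
1. or.ALU @i2  | RAW r5
2. xor.ALU st.MEM @i3,i4  | pair
3. blt.BR @i5  | no-port BR/BR
4. beq.BR or.ALU @i6,i7  | pair
5. st.MEM @i8  | no-port MEM/BR
6. blt.BR @i9  | no-port BR/BR
7. beq.BR and.ALU @i10,i11  | pair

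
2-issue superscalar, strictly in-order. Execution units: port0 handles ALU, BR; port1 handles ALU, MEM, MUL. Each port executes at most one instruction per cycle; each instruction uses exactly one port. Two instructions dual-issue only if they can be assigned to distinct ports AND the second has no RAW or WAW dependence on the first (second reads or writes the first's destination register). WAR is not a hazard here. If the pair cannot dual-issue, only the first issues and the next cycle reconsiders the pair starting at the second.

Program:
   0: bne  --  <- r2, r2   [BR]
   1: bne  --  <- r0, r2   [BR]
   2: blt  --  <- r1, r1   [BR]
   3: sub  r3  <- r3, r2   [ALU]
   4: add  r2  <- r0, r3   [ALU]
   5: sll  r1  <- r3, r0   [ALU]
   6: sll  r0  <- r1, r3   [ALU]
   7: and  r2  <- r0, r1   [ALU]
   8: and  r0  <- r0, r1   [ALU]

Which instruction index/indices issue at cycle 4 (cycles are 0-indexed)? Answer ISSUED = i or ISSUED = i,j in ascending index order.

ISSUED = 6

t=0 i0:bne ; no-port BR/BR
t=1 i1:bne ; no-port BR/BR
t=2 i2,i3:blt;sub ; pair
t=3 i4,i5:add;sll ; pair
t=4 i6:sll ; RAW r0
t=5 i7,i8:and;and ; pair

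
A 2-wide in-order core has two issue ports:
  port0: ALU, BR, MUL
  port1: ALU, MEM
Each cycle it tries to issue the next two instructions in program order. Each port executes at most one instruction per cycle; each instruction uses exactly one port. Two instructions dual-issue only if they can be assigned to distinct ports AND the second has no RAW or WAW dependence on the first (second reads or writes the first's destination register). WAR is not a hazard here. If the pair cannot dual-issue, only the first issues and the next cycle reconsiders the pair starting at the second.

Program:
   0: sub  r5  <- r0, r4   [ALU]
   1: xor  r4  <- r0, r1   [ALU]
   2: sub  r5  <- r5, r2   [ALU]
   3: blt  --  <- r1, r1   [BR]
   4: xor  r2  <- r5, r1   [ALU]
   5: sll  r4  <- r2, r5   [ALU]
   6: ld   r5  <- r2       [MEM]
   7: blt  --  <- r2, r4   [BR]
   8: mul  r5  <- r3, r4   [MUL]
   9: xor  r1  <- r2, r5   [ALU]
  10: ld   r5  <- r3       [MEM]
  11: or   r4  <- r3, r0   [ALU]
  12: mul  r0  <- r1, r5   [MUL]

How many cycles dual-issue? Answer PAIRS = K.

#0 head=0: sub/xor i0,i1 2-wide
#1 head=2: sub/blt i2,i3 2-wide
#2 head=4: xor i4 RAW r2
#3 head=5: sll/ld i5,i6 2-wide
#4 head=7: blt i7 no-port BR/MUL
#5 head=8: mul i8 RAW r5
#6 head=9: xor/ld i9,i10 2-wide
#7 head=11: or/mul i11,i12 2-wide

PAIRS = 5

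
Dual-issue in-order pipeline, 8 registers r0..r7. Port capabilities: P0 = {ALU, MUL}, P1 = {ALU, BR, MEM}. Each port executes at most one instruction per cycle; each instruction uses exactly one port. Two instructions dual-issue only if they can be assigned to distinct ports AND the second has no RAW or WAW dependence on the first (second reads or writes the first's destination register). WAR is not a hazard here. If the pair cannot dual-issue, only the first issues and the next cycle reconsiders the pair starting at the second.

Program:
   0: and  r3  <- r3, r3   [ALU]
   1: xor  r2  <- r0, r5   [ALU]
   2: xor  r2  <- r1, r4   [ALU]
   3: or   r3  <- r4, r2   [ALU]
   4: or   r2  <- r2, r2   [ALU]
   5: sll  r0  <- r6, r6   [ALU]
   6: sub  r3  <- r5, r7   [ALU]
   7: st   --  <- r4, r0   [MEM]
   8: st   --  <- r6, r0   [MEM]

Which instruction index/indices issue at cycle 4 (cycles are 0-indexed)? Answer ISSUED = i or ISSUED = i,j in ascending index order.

#0 head=0: and.ALU/xor.ALU i0&i1 dual
#1 head=2: xor.ALU i2 RAW r2
#2 head=3: or.ALU/or.ALU i3&i4 dual
#3 head=5: sll.ALU/sub.ALU i5&i6 dual
#4 head=7: st.MEM i7 no-port MEM/MEM
#5 head=8: st.MEM i8 tail

ISSUED = 7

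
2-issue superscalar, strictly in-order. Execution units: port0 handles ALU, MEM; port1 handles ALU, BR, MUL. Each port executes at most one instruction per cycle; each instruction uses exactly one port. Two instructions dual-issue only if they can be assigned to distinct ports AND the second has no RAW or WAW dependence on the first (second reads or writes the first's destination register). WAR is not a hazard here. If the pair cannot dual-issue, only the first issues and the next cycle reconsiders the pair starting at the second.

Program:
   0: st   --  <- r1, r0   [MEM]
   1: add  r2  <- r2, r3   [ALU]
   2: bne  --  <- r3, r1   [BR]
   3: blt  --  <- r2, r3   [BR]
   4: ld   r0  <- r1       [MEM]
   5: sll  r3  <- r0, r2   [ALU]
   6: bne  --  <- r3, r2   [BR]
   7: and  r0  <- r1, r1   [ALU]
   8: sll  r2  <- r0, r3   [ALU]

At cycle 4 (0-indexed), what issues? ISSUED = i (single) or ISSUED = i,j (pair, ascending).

ISSUED = 6,7

0. st+add @i0,i1  | 2-wide
1. bne @i2  | no-port BR/BR
2. blt+ld @i3,i4  | 2-wide
3. sll @i5  | RAW r3
4. bne+and @i6,i7  | 2-wide
5. sll @i8  | tail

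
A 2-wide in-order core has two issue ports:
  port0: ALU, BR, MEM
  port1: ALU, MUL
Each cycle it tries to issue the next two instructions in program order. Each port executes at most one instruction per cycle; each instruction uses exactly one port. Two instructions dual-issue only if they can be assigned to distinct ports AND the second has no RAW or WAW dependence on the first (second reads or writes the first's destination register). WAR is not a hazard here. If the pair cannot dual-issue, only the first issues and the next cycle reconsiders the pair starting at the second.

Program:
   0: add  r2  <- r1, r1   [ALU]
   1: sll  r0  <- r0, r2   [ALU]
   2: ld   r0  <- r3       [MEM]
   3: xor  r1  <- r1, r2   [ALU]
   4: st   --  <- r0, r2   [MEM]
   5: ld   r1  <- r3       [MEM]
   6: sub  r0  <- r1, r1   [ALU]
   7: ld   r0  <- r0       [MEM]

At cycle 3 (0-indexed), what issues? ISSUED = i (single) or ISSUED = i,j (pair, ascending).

[0] i0  add  -- RAW r2
[1] i1  sll  -- WAW r0
[2] i2/i3  ld/xor  -- pair
[3] i4  st  -- no-port MEM/MEM
[4] i5  ld  -- RAW r1
[5] i6  sub  -- RAW+WAW r0
[6] i7  ld  -- tail

ISSUED = 4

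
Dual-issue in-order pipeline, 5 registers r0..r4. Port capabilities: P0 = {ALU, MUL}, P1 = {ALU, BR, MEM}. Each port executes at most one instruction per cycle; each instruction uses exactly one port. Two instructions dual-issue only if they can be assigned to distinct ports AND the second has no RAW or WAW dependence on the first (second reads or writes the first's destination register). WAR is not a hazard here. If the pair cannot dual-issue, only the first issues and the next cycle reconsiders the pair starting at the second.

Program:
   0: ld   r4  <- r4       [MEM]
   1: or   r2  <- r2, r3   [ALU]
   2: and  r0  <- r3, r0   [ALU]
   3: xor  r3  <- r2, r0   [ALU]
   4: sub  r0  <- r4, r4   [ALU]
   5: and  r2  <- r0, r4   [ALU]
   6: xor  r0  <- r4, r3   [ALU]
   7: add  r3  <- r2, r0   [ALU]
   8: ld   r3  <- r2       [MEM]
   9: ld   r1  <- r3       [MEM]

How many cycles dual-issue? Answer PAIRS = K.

#0 head=0: ld.MEM;or.ALU i0&i1 pair
#1 head=2: and.ALU i2 RAW r0
#2 head=3: xor.ALU;sub.ALU i3&i4 pair
#3 head=5: and.ALU;xor.ALU i5&i6 pair
#4 head=7: add.ALU i7 WAW r3
#5 head=8: ld.MEM i8 no-port MEM/MEM
#6 head=9: ld.MEM i9 tail

PAIRS = 3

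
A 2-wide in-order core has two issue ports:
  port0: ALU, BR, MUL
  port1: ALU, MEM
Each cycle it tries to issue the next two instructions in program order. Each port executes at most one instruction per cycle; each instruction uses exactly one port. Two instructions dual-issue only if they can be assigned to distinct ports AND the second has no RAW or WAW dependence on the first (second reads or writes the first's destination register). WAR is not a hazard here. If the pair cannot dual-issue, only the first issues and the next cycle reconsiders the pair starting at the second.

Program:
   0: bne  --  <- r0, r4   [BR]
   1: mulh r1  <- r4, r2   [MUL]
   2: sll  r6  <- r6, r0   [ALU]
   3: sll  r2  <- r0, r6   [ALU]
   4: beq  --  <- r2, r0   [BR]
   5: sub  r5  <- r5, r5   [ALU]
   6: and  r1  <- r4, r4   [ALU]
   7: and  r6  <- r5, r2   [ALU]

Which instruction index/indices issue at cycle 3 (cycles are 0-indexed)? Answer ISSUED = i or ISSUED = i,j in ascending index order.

ISSUED = 4,5

c0: i0 bne.BR  no-port BR/MUL
c1: i1&i2 mulh.MUL+sll.ALU  dual
c2: i3 sll.ALU  RAW r2
c3: i4&i5 beq.BR+sub.ALU  dual
c4: i6&i7 and.ALU+and.ALU  dual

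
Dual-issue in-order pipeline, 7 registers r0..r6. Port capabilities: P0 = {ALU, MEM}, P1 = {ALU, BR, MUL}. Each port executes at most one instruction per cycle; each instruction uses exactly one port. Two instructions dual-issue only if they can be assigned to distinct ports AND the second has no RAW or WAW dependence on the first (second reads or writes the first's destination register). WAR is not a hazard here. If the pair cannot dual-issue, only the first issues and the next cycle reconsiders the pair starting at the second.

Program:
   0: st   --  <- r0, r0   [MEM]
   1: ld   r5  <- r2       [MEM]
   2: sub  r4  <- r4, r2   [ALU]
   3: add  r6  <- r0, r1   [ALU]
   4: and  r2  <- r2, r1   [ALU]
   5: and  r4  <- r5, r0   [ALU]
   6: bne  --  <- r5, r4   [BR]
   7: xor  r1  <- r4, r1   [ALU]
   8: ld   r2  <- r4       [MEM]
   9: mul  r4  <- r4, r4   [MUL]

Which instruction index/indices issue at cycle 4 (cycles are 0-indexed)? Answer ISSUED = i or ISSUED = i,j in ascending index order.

  cy0 -> i0 (st) no-port MEM/MEM
  cy1 -> i1,i2 (ld;sub) 2-wide
  cy2 -> i3,i4 (add;and) 2-wide
  cy3 -> i5 (and) RAW r4
  cy4 -> i6,i7 (bne;xor) 2-wide
  cy5 -> i8,i9 (ld;mul) 2-wide

ISSUED = 6,7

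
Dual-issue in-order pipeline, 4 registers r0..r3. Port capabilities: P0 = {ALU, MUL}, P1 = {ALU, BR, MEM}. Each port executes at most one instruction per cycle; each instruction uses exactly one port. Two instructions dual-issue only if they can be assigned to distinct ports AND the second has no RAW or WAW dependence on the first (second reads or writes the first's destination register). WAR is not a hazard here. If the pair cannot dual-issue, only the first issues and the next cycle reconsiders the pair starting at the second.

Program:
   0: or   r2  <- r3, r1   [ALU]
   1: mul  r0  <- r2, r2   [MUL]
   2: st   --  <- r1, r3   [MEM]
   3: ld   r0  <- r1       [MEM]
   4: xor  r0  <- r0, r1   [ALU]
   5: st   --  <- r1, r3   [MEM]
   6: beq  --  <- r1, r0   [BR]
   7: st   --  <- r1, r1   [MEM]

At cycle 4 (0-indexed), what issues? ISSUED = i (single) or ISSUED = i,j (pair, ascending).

[0] i0  or  -- RAW r2
[1] i1&i2  mul+st  -- dual
[2] i3  ld  -- RAW+WAW r0
[3] i4&i5  xor+st  -- dual
[4] i6  beq  -- no-port BR/MEM
[5] i7  st  -- tail

ISSUED = 6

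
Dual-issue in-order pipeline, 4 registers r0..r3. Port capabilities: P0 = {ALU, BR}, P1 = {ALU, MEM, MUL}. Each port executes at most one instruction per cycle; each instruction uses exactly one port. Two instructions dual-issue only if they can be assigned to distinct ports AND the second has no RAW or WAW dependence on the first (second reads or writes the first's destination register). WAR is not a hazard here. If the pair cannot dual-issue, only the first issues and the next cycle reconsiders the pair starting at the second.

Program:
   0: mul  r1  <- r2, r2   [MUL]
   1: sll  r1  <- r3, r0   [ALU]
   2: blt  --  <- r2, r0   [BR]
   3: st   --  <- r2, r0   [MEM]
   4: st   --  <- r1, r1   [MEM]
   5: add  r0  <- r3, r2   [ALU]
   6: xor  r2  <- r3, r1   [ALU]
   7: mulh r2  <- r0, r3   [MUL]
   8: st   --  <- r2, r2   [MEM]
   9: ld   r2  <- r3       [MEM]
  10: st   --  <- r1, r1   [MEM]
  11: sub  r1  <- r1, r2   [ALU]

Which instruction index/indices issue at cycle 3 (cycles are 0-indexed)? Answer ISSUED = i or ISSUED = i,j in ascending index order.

t=0 i0:mul.MUL ; WAW r1
t=1 i1&i2:sll.ALU;blt.BR ; pair
t=2 i3:st.MEM ; no-port MEM/MEM
t=3 i4&i5:st.MEM;add.ALU ; pair
t=4 i6:xor.ALU ; WAW r2
t=5 i7:mulh.MUL ; no-port MUL/MEM
t=6 i8:st.MEM ; no-port MEM/MEM
t=7 i9:ld.MEM ; no-port MEM/MEM
t=8 i10&i11:st.MEM;sub.ALU ; pair

ISSUED = 4,5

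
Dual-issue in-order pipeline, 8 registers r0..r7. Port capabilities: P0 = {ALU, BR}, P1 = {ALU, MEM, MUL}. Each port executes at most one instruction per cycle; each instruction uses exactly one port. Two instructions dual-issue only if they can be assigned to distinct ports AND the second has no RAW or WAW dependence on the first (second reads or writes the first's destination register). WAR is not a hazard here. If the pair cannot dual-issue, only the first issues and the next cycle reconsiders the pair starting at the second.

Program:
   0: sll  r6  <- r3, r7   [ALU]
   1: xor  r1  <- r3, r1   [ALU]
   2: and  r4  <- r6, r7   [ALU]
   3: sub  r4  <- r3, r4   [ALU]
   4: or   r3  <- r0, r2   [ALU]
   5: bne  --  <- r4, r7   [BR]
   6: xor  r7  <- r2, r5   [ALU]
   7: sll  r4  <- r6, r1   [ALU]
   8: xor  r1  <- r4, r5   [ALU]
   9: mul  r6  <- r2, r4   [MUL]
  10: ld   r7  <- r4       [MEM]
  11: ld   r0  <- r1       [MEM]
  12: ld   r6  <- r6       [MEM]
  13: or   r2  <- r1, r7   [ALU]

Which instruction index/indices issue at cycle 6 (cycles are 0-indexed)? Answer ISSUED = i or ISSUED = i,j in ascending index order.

ISSUED = 10

c0: i0&i1 sll xor  2-wide
c1: i2 and  RAW+WAW r4
c2: i3&i4 sub or  2-wide
c3: i5&i6 bne xor  2-wide
c4: i7 sll  RAW r4
c5: i8&i9 xor mul  2-wide
c6: i10 ld  no-port MEM/MEM
c7: i11 ld  no-port MEM/MEM
c8: i12&i13 ld or  2-wide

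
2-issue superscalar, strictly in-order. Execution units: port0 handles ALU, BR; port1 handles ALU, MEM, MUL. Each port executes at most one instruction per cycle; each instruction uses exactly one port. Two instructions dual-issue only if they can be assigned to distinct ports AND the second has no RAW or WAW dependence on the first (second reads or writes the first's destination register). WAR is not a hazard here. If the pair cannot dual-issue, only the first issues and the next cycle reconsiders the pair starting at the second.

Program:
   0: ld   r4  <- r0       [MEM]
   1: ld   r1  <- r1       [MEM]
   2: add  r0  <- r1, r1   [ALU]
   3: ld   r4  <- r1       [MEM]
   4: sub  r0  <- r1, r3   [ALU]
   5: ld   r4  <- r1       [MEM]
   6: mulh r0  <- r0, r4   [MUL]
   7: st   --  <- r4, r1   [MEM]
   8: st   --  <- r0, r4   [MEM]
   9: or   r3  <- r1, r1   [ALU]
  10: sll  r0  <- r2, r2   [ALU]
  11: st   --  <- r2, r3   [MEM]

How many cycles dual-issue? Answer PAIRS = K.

  cy0 -> i0 (ld) no-port MEM/MEM
  cy1 -> i1 (ld) RAW r1
  cy2 -> i2/i3 (add+ld) dual
  cy3 -> i4/i5 (sub+ld) dual
  cy4 -> i6 (mulh) no-port MUL/MEM
  cy5 -> i7 (st) no-port MEM/MEM
  cy6 -> i8/i9 (st+or) dual
  cy7 -> i10/i11 (sll+st) dual

PAIRS = 4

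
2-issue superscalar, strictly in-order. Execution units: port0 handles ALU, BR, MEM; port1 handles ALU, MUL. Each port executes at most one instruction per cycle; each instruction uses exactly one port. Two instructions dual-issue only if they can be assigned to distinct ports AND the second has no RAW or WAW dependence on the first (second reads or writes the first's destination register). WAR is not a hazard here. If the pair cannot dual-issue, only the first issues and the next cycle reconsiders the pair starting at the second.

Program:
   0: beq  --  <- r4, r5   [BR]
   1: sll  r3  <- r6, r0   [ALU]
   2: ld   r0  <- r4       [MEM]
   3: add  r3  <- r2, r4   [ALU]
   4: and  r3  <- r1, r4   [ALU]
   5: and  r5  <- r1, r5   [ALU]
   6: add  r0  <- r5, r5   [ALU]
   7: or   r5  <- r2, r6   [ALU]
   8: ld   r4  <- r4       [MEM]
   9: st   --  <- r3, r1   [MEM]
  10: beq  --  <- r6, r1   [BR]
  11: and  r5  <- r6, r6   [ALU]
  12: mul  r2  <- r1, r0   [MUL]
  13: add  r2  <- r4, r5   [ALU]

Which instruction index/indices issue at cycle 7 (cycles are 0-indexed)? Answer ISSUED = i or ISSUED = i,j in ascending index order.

ISSUED = 12

c0: i0&i1 beq.BR;sll.ALU  dual
c1: i2&i3 ld.MEM;add.ALU  dual
c2: i4&i5 and.ALU;and.ALU  dual
c3: i6&i7 add.ALU;or.ALU  dual
c4: i8 ld.MEM  no-port MEM/MEM
c5: i9 st.MEM  no-port MEM/BR
c6: i10&i11 beq.BR;and.ALU  dual
c7: i12 mul.MUL  WAW r2
c8: i13 add.ALU  tail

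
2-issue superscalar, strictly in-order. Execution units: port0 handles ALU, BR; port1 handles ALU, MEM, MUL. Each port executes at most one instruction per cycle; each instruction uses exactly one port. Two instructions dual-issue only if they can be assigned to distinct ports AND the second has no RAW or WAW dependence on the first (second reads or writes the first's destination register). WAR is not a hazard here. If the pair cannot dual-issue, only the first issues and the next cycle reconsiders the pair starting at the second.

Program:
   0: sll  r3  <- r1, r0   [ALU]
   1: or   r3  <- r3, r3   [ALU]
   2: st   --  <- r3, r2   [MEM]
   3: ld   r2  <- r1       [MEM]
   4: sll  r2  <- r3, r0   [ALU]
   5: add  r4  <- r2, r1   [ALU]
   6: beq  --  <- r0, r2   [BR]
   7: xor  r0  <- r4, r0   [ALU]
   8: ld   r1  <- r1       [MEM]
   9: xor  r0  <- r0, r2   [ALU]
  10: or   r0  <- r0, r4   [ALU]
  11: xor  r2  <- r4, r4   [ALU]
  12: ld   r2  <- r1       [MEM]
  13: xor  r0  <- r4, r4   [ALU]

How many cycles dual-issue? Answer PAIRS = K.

#0 head=0: sll.ALU i0 RAW+WAW r3
#1 head=1: or.ALU i1 RAW r3
#2 head=2: st.MEM i2 no-port MEM/MEM
#3 head=3: ld.MEM i3 WAW r2
#4 head=4: sll.ALU i4 RAW r2
#5 head=5: add.ALU beq.BR i5&i6 pair
#6 head=7: xor.ALU ld.MEM i7&i8 pair
#7 head=9: xor.ALU i9 RAW+WAW r0
#8 head=10: or.ALU xor.ALU i10&i11 pair
#9 head=12: ld.MEM xor.ALU i12&i13 pair

PAIRS = 4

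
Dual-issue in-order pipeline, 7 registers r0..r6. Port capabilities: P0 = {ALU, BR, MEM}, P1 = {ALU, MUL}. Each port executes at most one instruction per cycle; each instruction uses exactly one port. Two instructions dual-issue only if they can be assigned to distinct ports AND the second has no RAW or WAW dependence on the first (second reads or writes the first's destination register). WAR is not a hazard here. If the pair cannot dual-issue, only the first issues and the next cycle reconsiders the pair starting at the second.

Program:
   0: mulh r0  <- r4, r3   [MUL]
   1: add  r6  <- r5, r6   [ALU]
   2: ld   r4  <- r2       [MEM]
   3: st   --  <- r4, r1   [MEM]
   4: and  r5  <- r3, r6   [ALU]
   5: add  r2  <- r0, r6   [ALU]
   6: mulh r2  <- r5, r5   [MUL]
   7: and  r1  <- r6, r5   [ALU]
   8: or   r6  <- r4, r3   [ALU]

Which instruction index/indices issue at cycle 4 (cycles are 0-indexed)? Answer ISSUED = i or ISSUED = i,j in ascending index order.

t=0 i0&i1:mulh.MUL/add.ALU ; 2-wide
t=1 i2:ld.MEM ; no-port MEM/MEM
t=2 i3&i4:st.MEM/and.ALU ; 2-wide
t=3 i5:add.ALU ; WAW r2
t=4 i6&i7:mulh.MUL/and.ALU ; 2-wide
t=5 i8:or.ALU ; tail

ISSUED = 6,7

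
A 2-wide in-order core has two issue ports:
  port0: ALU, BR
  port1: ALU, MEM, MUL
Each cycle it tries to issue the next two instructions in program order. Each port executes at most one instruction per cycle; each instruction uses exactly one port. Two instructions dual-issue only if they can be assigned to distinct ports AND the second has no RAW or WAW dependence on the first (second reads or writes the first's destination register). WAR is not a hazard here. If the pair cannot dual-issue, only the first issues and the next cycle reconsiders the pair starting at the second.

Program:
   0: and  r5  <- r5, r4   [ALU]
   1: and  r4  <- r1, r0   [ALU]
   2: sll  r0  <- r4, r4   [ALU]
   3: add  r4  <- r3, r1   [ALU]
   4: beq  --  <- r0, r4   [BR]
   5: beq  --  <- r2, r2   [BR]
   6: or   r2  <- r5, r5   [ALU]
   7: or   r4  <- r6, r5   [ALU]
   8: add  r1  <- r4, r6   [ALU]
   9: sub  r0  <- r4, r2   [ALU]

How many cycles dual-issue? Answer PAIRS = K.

c0: i0/i1 and.ALU/and.ALU  2-wide
c1: i2/i3 sll.ALU/add.ALU  2-wide
c2: i4 beq.BR  no-port BR/BR
c3: i5/i6 beq.BR/or.ALU  2-wide
c4: i7 or.ALU  RAW r4
c5: i8/i9 add.ALU/sub.ALU  2-wide

PAIRS = 4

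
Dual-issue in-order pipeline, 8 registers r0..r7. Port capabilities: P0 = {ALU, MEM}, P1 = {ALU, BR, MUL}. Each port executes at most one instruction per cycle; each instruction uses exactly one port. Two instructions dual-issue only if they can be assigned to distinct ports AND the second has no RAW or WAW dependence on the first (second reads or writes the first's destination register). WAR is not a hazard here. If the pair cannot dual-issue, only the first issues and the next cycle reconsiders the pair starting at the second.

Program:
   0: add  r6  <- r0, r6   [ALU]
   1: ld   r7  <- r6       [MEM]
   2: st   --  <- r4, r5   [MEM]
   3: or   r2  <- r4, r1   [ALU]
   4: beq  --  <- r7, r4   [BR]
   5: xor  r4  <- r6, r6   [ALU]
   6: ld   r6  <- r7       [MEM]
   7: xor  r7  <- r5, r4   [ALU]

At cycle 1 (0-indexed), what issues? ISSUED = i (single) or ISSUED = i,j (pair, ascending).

ISSUED = 1

c0: i0 add  RAW r6
c1: i1 ld  no-port MEM/MEM
c2: i2&i3 st+or  dual
c3: i4&i5 beq+xor  dual
c4: i6&i7 ld+xor  dual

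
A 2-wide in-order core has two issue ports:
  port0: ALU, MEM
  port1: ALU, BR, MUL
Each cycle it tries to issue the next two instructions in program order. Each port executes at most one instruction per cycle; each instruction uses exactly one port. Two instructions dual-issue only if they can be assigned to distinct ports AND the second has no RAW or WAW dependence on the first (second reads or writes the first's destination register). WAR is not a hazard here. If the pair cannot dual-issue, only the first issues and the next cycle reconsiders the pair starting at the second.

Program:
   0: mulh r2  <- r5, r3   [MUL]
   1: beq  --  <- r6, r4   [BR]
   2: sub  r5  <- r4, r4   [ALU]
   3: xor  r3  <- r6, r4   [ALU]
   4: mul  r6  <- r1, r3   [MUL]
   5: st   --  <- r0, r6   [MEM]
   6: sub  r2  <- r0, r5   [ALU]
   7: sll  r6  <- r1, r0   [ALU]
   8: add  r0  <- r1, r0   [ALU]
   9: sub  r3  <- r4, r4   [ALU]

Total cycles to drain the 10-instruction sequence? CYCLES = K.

#0 head=0: mulh i0 no-port MUL/BR
#1 head=1: beq;sub i1/i2 pair
#2 head=3: xor i3 RAW r3
#3 head=4: mul i4 RAW r6
#4 head=5: st;sub i5/i6 pair
#5 head=7: sll;add i7/i8 pair
#6 head=9: sub i9 tail

CYCLES = 7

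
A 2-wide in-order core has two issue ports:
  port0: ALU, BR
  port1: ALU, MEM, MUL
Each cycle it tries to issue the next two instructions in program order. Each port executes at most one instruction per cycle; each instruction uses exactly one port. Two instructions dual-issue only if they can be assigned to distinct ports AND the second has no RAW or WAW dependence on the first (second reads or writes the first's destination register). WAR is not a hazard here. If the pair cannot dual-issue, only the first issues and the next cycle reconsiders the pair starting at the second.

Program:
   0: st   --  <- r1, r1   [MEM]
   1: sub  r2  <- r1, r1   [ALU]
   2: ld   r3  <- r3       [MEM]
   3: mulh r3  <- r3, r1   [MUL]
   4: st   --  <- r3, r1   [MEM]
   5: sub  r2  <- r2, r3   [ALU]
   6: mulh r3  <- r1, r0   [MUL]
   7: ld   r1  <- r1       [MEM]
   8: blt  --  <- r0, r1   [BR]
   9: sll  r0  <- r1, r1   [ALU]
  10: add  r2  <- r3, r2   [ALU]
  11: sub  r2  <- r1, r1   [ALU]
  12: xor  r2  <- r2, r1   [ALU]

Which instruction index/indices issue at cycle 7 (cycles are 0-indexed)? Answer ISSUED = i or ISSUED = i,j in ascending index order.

ISSUED = 10

#0 head=0: st+sub i0+i1 2-wide
#1 head=2: ld i2 no-port MEM/MUL
#2 head=3: mulh i3 no-port MUL/MEM
#3 head=4: st+sub i4+i5 2-wide
#4 head=6: mulh i6 no-port MUL/MEM
#5 head=7: ld i7 RAW r1
#6 head=8: blt+sll i8+i9 2-wide
#7 head=10: add i10 WAW r2
#8 head=11: sub i11 RAW+WAW r2
#9 head=12: xor i12 tail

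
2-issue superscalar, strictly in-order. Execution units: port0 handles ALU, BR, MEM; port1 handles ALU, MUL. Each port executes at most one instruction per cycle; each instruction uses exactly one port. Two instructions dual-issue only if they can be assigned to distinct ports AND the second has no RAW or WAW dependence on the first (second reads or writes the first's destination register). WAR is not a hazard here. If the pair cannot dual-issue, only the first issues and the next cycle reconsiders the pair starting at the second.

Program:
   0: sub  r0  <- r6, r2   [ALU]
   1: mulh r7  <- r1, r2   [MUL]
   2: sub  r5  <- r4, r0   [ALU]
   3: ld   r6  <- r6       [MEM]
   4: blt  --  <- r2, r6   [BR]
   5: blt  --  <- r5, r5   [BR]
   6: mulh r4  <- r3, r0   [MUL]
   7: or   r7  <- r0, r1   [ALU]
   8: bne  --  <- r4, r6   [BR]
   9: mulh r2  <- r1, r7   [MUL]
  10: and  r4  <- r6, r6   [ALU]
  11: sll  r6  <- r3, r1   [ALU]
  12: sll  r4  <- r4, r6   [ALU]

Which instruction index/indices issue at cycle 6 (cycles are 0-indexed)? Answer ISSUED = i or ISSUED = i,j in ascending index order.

ISSUED = 11

t=0 i0/i1:sub.ALU+mulh.MUL ; pair
t=1 i2/i3:sub.ALU+ld.MEM ; pair
t=2 i4:blt.BR ; no-port BR/BR
t=3 i5/i6:blt.BR+mulh.MUL ; pair
t=4 i7/i8:or.ALU+bne.BR ; pair
t=5 i9/i10:mulh.MUL+and.ALU ; pair
t=6 i11:sll.ALU ; RAW r6
t=7 i12:sll.ALU ; tail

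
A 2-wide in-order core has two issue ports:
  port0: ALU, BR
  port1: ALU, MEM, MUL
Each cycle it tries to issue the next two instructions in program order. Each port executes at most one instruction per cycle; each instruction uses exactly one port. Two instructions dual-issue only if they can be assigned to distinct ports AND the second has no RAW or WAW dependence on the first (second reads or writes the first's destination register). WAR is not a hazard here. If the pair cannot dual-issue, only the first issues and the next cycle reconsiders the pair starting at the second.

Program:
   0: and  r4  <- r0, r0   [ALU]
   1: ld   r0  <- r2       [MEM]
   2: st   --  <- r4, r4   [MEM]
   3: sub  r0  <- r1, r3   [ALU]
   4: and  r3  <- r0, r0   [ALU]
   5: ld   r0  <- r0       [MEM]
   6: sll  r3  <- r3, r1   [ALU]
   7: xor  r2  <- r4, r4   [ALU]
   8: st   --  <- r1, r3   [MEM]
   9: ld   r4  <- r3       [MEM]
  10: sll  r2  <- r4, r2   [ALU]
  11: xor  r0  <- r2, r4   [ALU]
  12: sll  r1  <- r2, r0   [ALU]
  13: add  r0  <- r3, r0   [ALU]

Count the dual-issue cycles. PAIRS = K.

[0] i0&i1  and ld  -- pair
[1] i2&i3  st sub  -- pair
[2] i4&i5  and ld  -- pair
[3] i6&i7  sll xor  -- pair
[4] i8  st  -- no-port MEM/MEM
[5] i9  ld  -- RAW r4
[6] i10  sll  -- RAW r2
[7] i11  xor  -- RAW r0
[8] i12&i13  sll add  -- pair

PAIRS = 5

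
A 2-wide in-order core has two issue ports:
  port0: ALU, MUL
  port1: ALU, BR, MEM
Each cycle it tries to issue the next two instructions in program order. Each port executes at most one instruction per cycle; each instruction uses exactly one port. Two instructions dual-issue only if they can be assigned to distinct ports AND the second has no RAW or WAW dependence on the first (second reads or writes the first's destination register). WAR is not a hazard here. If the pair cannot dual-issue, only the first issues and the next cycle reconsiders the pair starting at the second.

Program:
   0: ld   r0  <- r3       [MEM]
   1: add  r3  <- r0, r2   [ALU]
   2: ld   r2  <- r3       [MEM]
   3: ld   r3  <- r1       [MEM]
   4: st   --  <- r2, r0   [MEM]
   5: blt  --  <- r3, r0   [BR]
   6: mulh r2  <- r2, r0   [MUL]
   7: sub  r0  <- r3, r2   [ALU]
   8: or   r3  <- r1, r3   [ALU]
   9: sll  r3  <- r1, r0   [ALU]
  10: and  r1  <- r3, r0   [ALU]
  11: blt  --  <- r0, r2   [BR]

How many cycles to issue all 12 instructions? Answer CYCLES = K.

c0: i0 ld.MEM  RAW r0
c1: i1 add.ALU  RAW r3
c2: i2 ld.MEM  no-port MEM/MEM
c3: i3 ld.MEM  no-port MEM/MEM
c4: i4 st.MEM  no-port MEM/BR
c5: i5&i6 blt.BR;mulh.MUL  2-wide
c6: i7&i8 sub.ALU;or.ALU  2-wide
c7: i9 sll.ALU  RAW r3
c8: i10&i11 and.ALU;blt.BR  2-wide

CYCLES = 9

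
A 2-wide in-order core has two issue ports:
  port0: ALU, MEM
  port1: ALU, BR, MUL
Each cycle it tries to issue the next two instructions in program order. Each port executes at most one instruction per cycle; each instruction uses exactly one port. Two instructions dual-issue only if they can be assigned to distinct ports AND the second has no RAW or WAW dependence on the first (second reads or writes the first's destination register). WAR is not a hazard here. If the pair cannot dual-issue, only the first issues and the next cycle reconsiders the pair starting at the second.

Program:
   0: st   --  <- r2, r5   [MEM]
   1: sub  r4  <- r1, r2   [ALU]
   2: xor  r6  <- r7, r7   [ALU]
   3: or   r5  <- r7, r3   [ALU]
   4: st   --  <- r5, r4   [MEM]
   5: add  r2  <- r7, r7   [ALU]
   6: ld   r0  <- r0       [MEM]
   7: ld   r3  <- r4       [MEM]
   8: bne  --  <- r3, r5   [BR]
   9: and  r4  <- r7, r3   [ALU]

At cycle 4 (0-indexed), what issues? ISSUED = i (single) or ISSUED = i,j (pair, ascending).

  cy0 -> i0,i1 (st.MEM;sub.ALU) dual
  cy1 -> i2,i3 (xor.ALU;or.ALU) dual
  cy2 -> i4,i5 (st.MEM;add.ALU) dual
  cy3 -> i6 (ld.MEM) no-port MEM/MEM
  cy4 -> i7 (ld.MEM) RAW r3
  cy5 -> i8,i9 (bne.BR;and.ALU) dual

ISSUED = 7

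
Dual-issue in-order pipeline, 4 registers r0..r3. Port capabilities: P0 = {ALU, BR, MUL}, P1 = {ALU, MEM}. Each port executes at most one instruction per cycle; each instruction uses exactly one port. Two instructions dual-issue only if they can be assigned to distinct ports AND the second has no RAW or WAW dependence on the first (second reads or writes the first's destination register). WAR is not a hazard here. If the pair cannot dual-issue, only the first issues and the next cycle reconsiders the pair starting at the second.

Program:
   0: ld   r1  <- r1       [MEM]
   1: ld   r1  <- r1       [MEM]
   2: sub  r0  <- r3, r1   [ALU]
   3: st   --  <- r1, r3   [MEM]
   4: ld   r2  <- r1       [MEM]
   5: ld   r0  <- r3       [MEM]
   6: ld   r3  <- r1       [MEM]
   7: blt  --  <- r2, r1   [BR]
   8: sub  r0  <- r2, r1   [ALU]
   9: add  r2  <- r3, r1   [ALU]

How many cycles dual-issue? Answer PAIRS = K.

PAIRS = 3

  cy0 -> i0 (ld.MEM) no-port MEM/MEM
  cy1 -> i1 (ld.MEM) RAW r1
  cy2 -> i2/i3 (sub.ALU st.MEM) 2-wide
  cy3 -> i4 (ld.MEM) no-port MEM/MEM
  cy4 -> i5 (ld.MEM) no-port MEM/MEM
  cy5 -> i6/i7 (ld.MEM blt.BR) 2-wide
  cy6 -> i8/i9 (sub.ALU add.ALU) 2-wide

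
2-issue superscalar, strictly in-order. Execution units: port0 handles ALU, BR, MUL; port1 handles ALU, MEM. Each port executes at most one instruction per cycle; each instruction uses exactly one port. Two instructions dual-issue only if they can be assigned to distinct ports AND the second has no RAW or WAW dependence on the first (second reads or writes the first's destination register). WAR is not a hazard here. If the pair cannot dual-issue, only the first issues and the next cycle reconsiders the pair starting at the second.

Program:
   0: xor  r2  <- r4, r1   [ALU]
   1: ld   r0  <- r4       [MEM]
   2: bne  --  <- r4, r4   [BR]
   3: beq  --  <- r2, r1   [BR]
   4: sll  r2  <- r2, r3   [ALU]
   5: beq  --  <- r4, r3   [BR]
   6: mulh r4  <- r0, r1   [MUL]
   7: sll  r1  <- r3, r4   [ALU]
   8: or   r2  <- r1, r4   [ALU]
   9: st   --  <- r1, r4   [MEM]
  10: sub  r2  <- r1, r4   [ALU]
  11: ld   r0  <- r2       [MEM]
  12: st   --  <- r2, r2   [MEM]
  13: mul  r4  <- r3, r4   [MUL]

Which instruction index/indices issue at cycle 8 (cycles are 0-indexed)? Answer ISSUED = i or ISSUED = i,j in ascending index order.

0. xor/ld @i0&i1  | dual
1. bne @i2  | no-port BR/BR
2. beq/sll @i3&i4  | dual
3. beq @i5  | no-port BR/MUL
4. mulh @i6  | RAW r4
5. sll @i7  | RAW r1
6. or/st @i8&i9  | dual
7. sub @i10  | RAW r2
8. ld @i11  | no-port MEM/MEM
9. st/mul @i12&i13  | dual

ISSUED = 11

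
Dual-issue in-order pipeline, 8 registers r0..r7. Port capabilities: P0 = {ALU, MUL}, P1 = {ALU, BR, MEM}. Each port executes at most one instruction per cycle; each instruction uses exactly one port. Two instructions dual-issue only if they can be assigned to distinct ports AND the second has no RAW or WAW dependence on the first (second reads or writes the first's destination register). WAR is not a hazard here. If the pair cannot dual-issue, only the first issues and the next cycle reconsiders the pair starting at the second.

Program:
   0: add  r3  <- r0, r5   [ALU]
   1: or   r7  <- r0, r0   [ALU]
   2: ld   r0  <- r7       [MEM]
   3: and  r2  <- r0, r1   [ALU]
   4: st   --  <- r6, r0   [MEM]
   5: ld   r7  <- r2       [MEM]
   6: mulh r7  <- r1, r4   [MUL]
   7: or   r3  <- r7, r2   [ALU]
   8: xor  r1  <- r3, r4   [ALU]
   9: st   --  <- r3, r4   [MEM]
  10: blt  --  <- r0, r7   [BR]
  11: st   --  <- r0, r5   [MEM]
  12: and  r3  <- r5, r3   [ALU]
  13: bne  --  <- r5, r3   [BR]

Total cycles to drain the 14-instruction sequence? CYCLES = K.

CYCLES = 10

#0 head=0: add or i0/i1 dual
#1 head=2: ld i2 RAW r0
#2 head=3: and st i3/i4 dual
#3 head=5: ld i5 WAW r7
#4 head=6: mulh i6 RAW r7
#5 head=7: or i7 RAW r3
#6 head=8: xor st i8/i9 dual
#7 head=10: blt i10 no-port BR/MEM
#8 head=11: st and i11/i12 dual
#9 head=13: bne i13 tail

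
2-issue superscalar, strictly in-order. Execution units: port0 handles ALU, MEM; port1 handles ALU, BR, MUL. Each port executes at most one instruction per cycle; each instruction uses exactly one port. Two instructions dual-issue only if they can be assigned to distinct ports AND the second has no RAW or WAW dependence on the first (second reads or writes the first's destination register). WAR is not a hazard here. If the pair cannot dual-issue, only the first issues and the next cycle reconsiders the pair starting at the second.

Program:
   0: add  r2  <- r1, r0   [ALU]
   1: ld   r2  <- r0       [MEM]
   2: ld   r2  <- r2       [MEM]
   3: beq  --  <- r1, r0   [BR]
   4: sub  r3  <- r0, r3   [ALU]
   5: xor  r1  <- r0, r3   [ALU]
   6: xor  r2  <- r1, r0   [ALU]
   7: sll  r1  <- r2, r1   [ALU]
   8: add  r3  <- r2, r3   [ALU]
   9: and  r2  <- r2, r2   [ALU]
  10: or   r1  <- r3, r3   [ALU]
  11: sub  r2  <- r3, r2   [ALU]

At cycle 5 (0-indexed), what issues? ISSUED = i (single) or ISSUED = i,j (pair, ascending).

  cy0 -> i0 (add) WAW r2
  cy1 -> i1 (ld) no-port MEM/MEM
  cy2 -> i2+i3 (ld beq) 2-wide
  cy3 -> i4 (sub) RAW r3
  cy4 -> i5 (xor) RAW r1
  cy5 -> i6 (xor) RAW r2
  cy6 -> i7+i8 (sll add) 2-wide
  cy7 -> i9+i10 (and or) 2-wide
  cy8 -> i11 (sub) tail

ISSUED = 6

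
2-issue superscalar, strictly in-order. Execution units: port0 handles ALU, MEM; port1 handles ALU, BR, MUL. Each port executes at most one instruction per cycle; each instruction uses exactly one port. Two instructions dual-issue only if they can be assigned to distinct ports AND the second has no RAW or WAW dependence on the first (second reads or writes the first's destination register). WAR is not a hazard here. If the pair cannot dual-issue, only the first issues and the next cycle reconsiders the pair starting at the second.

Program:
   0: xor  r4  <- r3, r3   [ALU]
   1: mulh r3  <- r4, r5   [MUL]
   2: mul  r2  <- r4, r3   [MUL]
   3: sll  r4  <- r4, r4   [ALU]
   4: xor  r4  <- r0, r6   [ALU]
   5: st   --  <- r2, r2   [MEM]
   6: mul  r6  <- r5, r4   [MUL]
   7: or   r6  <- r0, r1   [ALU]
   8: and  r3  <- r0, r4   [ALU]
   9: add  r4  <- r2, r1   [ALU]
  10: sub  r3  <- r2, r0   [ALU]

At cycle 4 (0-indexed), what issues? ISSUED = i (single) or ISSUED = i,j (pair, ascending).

ISSUED = 6

c0: i0 xor  RAW r4
c1: i1 mulh  no-port MUL/MUL
c2: i2&i3 mul;sll  dual
c3: i4&i5 xor;st  dual
c4: i6 mul  WAW r6
c5: i7&i8 or;and  dual
c6: i9&i10 add;sub  dual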